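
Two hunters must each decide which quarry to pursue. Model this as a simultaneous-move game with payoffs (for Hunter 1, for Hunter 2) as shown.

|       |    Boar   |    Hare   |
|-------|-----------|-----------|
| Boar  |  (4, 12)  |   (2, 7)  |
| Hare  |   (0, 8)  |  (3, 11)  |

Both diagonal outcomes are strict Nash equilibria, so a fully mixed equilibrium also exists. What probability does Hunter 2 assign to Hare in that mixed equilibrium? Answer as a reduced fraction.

4/5

Hunter 2's mix q on Boar must make Hunter 1 indifferent between Boar and Hare.
Hunter 1's payoff from Boar: 4q + 2(1−q). From Hare: 0q + 3(1−q).
Set equal: 4q = 1(1−q) → q = 1/5.
Probability on Hare is 1 − 1/5 = 4/5.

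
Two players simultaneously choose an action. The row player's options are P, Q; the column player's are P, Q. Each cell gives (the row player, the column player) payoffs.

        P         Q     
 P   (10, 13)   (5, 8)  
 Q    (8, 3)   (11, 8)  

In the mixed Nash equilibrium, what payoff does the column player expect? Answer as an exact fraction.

8

The row player mixes with probability p on P, chosen so the column player is indifferent: 13p + 3(1−p) = 8p + 8(1−p) gives p = 1/2.
The column player's expected payoff is 13·1/2 + 3·1/2 = 8.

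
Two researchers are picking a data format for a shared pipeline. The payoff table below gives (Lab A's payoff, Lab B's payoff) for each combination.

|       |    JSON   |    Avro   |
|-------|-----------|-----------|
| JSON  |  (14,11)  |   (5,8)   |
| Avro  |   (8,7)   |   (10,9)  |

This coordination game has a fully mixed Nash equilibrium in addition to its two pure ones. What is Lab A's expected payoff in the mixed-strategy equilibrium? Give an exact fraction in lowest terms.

Lab B mixes with probability q on JSON, chosen so Lab A is indifferent: 14q + 5(1−q) = 8q + 10(1−q) gives q = 5/11.
Lab A's expected payoff (from either row, since indifferent) is 14·5/11 + 5·6/11 = 100/11.

100/11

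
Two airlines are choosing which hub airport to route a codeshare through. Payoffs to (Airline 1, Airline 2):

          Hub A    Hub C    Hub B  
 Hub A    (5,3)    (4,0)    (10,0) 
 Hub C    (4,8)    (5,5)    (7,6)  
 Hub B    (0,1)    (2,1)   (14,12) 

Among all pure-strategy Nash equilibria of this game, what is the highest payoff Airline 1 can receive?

14

Both Hub A is a pure NE (Airline 1: 5 ≥ 4; Airline 2: 3 ≥ 0). Airline 1 gets 5.
Both Hub B is a pure NE (Airline 1: 14 ≥ 10; Airline 2: 12 ≥ 1). Airline 1 gets 14.
Every other cell has a profitable deviation for at least one player. Highest of {5, 14} is 14.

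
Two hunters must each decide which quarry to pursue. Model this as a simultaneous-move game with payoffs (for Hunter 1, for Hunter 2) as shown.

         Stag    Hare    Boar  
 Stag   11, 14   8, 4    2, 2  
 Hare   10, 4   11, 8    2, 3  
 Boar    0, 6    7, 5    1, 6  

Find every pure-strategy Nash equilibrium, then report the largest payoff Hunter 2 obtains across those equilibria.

Both Stag is a pure NE (Hunter 1: 11 ≥ 10; Hunter 2: 14 ≥ 4). Hunter 2 gets 14.
Both Hare is a pure NE (Hunter 1: 11 ≥ 8; Hunter 2: 8 ≥ 4). Hunter 2 gets 8.
Every other cell has a profitable deviation for at least one player. Highest of {14, 8} is 14.

14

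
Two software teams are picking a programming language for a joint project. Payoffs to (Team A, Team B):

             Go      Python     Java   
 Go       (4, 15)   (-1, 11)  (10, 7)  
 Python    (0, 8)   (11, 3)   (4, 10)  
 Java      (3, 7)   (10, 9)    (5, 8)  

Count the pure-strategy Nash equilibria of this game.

Both Go: Team A gets 4 (best alternative 3); Team B gets 15 (best alternative 11). Neither deviates — NE.
Both Java is not a NE: Team A would switch to Go (10 > 5).
No other cell survives both best-response checks, so there is 1 pure NE.

1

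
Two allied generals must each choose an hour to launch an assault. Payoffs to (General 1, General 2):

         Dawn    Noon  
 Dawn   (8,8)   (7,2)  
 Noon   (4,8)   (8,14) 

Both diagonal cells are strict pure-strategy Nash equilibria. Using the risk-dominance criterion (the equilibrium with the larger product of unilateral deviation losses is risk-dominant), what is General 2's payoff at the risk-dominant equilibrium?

8

At both Dawn: General 1 loses 8 − 4 = 4 by deviating; General 2 loses 8 − 2 = 6. Product = 4·6 = 24.
At both Noon: General 1 loses 8 − 7 = 1 by deviating; General 2 loses 14 − 8 = 6. Product = 1·6 = 6.
24 > 6, so both Dawn is risk-dominant. General 2's payoff there is 8.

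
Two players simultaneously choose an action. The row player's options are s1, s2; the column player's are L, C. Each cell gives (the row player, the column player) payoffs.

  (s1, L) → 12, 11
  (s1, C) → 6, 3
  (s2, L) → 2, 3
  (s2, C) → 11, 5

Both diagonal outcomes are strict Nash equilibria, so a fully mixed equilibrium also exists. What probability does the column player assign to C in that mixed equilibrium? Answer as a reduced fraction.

The column player's mix q on L must make the row player indifferent between s1 and s2.
The row player's payoff from s1: 12q + 6(1−q). From s2: 2q + 11(1−q).
Set equal: 10q = 5(1−q) → q = 5/15 = 1/3.
Probability on C is 1 − 1/3 = 2/3.

2/3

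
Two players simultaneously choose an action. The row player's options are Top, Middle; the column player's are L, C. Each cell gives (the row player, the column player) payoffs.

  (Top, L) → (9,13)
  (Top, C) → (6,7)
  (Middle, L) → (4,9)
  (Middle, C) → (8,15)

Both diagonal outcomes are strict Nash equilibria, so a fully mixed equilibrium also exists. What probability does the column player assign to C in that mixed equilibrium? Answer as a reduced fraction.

The column player's mix q on L must make the row player indifferent between Top and Middle.
The row player's payoff from Top: 9q + 6(1−q). From Middle: 4q + 8(1−q).
Set equal: 5q = 2(1−q) → q = 2/7.
Probability on C is 1 − 2/7 = 5/7.

5/7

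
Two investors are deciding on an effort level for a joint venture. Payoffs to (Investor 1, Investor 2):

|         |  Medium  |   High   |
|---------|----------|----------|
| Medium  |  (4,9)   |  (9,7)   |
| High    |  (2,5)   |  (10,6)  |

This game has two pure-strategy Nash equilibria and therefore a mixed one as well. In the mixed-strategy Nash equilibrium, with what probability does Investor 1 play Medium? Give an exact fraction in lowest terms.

Investor 1's mix p on Medium must make Investor 2 indifferent between Medium and High.
Investor 2's payoff from Medium: 9p + 5(1−p). From High: 7p + 6(1−p).
Set equal: 2p = 1(1−p) → p = 1/3.

1/3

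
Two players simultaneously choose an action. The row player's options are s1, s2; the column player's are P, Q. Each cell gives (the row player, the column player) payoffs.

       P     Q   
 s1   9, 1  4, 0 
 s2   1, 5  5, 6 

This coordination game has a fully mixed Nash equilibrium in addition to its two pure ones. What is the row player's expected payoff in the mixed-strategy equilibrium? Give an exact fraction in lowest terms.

41/9

The column player mixes with probability q on P, chosen so the row player is indifferent: 9q + 4(1−q) = 1q + 5(1−q) gives q = 1/9.
The row player's expected payoff (from either row, since indifferent) is 9·1/9 + 4·8/9 = 41/9.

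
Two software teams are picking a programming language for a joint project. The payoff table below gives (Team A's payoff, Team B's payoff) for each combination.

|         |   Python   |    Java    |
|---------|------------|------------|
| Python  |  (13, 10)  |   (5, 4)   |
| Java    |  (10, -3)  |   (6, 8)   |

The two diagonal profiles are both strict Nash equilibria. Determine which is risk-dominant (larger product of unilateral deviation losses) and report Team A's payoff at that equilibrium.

13

At both Python: Team A loses 13 − 10 = 3 by deviating; Team B loses 10 − 4 = 6. Product = 3·6 = 18.
At both Java: Team A loses 6 − 5 = 1 by deviating; Team B loses 8 − (-3) = 11. Product = 1·11 = 11.
18 > 11, so both Python is risk-dominant. Team A's payoff there is 13.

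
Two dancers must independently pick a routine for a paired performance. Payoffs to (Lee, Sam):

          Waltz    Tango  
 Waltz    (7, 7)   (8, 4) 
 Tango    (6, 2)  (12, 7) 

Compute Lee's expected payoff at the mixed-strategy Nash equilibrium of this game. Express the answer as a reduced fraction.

Sam mixes with probability q on Waltz, chosen so Lee is indifferent: 7q + 8(1−q) = 6q + 12(1−q) gives q = 4/5.
Lee's expected payoff (from either row, since indifferent) is 7·4/5 + 8·1/5 = 36/5.

36/5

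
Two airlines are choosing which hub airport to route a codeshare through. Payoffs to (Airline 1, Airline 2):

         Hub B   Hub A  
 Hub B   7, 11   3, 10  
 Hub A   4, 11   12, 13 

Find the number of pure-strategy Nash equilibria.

Both Hub B: Airline 1 gets 7 (best alternative 4); Airline 2 gets 11 (best alternative 10). Neither deviates — NE.
Both Hub A: Airline 1 gets 12 (best alternative 3); Airline 2 gets 13 (best alternative 11). Neither deviates — NE.
(Hub B, Hub A) is not a NE: Airline 1 would switch to Hub A (12 > 3).
No other cell survives both best-response checks, so there are 2 pure NE.

2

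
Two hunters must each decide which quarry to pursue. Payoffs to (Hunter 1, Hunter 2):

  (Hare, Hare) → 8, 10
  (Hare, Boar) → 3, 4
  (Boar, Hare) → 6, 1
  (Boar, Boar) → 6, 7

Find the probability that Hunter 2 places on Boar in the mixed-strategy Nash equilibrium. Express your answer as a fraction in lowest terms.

Hunter 2's mix q on Hare must make Hunter 1 indifferent between Hare and Boar.
Hunter 1's payoff from Hare: 8q + 3(1−q). From Boar: 6q + 6(1−q).
Set equal: 2q = 3(1−q) → q = 3/5.
Probability on Boar is 1 − 3/5 = 2/5.

2/5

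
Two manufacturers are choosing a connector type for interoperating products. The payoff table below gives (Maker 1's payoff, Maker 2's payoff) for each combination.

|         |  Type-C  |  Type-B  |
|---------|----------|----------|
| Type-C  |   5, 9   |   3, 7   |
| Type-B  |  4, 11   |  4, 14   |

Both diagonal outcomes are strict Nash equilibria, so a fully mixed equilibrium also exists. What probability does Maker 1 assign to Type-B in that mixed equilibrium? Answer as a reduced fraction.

Maker 1's mix p on Type-C must make Maker 2 indifferent between Type-C and Type-B.
Maker 2's payoff from Type-C: 9p + 11(1−p). From Type-B: 7p + 14(1−p).
Set equal: 2p = 3(1−p) → p = 3/5.
Probability on Type-B is 1 − 3/5 = 2/5.

2/5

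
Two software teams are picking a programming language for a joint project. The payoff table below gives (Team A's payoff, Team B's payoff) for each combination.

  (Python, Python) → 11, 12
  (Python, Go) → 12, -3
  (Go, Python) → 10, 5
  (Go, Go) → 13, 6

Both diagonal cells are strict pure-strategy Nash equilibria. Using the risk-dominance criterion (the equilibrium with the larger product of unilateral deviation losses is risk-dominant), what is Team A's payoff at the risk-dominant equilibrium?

At both Python: Team A loses 11 − 10 = 1 by deviating; Team B loses 12 − (-3) = 15. Product = 1·15 = 15.
At both Go: Team A loses 13 − 12 = 1 by deviating; Team B loses 6 − 5 = 1. Product = 1·1 = 1.
15 > 1, so both Python is risk-dominant. Team A's payoff there is 11.

11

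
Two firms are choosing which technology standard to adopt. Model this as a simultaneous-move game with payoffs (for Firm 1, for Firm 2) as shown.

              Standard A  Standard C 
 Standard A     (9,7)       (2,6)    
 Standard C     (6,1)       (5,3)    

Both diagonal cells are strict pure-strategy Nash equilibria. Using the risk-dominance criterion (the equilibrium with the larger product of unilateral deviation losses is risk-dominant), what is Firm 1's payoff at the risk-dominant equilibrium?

5

At both Standard A: Firm 1 loses 9 − 6 = 3 by deviating; Firm 2 loses 7 − 6 = 1. Product = 3·1 = 3.
At both Standard C: Firm 1 loses 5 − 2 = 3 by deviating; Firm 2 loses 3 − 1 = 2. Product = 3·2 = 6.
6 > 3, so both Standard C is risk-dominant. Firm 1's payoff there is 5.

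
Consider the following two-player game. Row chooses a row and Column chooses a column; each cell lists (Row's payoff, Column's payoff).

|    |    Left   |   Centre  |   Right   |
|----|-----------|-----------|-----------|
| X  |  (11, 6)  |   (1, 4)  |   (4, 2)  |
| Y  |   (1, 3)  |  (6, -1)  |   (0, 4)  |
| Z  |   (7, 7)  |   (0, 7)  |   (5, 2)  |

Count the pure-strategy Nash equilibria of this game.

(X, Left): Row gets 11 (best alternative 7); Column gets 6 (best alternative 4). Neither deviates — NE.
(Y, Centre) is not a NE: Column would switch to Right (4 > -1).
No other cell survives both best-response checks, so there is 1 pure NE.

1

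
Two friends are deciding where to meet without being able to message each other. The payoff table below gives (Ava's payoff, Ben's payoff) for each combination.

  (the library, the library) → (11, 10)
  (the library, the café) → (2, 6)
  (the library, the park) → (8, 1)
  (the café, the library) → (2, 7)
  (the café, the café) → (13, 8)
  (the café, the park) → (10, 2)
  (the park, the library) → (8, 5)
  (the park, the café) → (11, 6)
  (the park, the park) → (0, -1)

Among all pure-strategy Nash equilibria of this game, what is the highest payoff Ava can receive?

13

Both the library is a pure NE (Ava: 11 ≥ 8; Ben: 10 ≥ 6). Ava gets 11.
Both the café is a pure NE (Ava: 13 ≥ 11; Ben: 8 ≥ 7). Ava gets 13.
Every other cell has a profitable deviation for at least one player. Highest of {11, 13} is 13.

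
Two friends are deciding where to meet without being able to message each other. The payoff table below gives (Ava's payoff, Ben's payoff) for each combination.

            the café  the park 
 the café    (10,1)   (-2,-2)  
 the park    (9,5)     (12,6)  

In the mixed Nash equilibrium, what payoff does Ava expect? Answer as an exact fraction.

46/5

Ben mixes with probability q on the café, chosen so Ava is indifferent: 10q + (-2)(1−q) = 9q + 12(1−q) gives q = 14/15.
Ava's expected payoff (from either row, since indifferent) is 10·14/15 + (-2)·1/15 = 46/5.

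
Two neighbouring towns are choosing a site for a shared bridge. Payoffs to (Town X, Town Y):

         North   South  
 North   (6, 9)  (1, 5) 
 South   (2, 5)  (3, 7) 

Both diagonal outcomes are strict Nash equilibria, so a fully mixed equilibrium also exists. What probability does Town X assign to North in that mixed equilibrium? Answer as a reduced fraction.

1/3

Town X's mix p on North must make Town Y indifferent between North and South.
Town Y's payoff from North: 9p + 5(1−p). From South: 5p + 7(1−p).
Set equal: 4p = 2(1−p) → p = 2/6 = 1/3.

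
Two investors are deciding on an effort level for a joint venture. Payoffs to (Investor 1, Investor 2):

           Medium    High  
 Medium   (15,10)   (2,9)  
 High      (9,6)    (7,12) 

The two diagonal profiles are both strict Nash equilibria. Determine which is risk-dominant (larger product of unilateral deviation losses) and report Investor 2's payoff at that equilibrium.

At both Medium: Investor 1 loses 15 − 9 = 6 by deviating; Investor 2 loses 10 − 9 = 1. Product = 6·1 = 6.
At both High: Investor 1 loses 7 − 2 = 5 by deviating; Investor 2 loses 12 − 6 = 6. Product = 5·6 = 30.
30 > 6, so both High is risk-dominant. Investor 2's payoff there is 12.

12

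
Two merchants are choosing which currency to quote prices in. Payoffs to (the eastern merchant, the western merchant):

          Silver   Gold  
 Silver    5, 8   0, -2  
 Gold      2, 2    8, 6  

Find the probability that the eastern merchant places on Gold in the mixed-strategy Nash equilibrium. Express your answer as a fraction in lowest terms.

5/7

The eastern merchant's mix p on Silver must make the western merchant indifferent between Silver and Gold.
The western merchant's payoff from Silver: 8p + 2(1−p). From Gold: (-2)p + 6(1−p).
Set equal: 10p = 4(1−p) → p = 4/14 = 2/7.
Probability on Gold is 1 − 2/7 = 5/7.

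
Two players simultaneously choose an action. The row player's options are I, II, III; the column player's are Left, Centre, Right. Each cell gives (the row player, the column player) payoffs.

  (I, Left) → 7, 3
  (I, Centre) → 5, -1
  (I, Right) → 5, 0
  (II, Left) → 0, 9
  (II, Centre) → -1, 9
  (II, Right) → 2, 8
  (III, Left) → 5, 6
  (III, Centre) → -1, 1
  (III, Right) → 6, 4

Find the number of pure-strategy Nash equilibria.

1

(I, Left): the row player gets 7 (best alternative 5); the column player gets 3 (best alternative 0). Neither deviates — NE.
(III, Right) is not a NE: the column player would switch to Left (6 > 4).
No other cell survives both best-response checks, so there is 1 pure NE.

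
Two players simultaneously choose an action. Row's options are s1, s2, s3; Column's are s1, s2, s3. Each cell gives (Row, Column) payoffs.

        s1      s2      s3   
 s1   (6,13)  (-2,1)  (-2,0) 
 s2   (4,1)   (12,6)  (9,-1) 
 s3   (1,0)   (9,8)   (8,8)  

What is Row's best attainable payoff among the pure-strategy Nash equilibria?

Both s1 is a pure NE (Row: 6 ≥ 4; Column: 13 ≥ 1). Row gets 6.
Both s2 is a pure NE (Row: 12 ≥ 9; Column: 6 ≥ 1). Row gets 12.
Every other cell has a profitable deviation for at least one player. Highest of {6, 12} is 12.

12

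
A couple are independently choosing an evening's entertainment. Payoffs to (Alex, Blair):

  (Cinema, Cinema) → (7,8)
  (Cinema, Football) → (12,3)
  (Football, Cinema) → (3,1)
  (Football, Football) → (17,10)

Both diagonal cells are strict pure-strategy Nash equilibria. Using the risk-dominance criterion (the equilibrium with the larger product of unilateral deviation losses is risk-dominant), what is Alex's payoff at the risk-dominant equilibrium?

17

At both Cinema: Alex loses 7 − 3 = 4 by deviating; Blair loses 8 − 3 = 5. Product = 4·5 = 20.
At both Football: Alex loses 17 − 12 = 5 by deviating; Blair loses 10 − 1 = 9. Product = 5·9 = 45.
45 > 20, so both Football is risk-dominant. Alex's payoff there is 17.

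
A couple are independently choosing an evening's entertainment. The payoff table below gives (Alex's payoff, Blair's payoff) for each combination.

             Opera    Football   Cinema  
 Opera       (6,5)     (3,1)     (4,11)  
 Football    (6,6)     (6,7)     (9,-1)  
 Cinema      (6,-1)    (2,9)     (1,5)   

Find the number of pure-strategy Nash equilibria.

Both Football: Alex gets 6 (best alternative 3); Blair gets 7 (best alternative 6). Neither deviates — NE.
Both Opera is not a NE: Blair would switch to Cinema (11 > 5).
No other cell survives both best-response checks, so there is 1 pure NE.

1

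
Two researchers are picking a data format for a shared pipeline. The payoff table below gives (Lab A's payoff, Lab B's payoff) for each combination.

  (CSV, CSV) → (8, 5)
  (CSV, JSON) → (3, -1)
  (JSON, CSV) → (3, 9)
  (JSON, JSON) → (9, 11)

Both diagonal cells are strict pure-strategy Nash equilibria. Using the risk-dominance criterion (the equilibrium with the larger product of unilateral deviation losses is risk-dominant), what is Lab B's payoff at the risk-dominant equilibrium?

5

At both CSV: Lab A loses 8 − 3 = 5 by deviating; Lab B loses 5 − (-1) = 6. Product = 5·6 = 30.
At both JSON: Lab A loses 9 − 3 = 6 by deviating; Lab B loses 11 − 9 = 2. Product = 6·2 = 12.
30 > 12, so both CSV is risk-dominant. Lab B's payoff there is 5.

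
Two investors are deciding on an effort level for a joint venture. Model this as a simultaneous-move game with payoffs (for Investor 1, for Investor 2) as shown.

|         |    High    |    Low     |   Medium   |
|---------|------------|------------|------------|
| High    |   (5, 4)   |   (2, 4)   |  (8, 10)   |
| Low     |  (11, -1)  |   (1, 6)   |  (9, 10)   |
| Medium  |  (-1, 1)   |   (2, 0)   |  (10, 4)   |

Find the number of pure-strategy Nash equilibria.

Both Medium: Investor 1 gets 10 (best alternative 9); Investor 2 gets 4 (best alternative 1). Neither deviates — NE.
Both High is not a NE: Investor 1 would switch to Low (11 > 5).
No other cell survives both best-response checks, so there is 1 pure NE.

1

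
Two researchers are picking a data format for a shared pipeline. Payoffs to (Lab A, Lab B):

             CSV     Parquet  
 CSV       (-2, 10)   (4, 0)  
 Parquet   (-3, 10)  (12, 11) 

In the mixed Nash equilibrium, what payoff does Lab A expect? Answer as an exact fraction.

-4/3

Lab B mixes with probability q on CSV, chosen so Lab A is indifferent: (-2)q + 4(1−q) = (-3)q + 12(1−q) gives q = 8/9.
Lab A's expected payoff (from either row, since indifferent) is (-2)·8/9 + 4·1/9 = -4/3.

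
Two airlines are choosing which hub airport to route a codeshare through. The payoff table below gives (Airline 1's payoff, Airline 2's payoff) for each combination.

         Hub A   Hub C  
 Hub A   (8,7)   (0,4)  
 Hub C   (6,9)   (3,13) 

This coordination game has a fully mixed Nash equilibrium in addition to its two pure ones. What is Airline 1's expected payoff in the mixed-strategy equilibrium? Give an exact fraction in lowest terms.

24/5

Airline 2 mixes with probability q on Hub A, chosen so Airline 1 is indifferent: 8q + 0(1−q) = 6q + 3(1−q) gives q = 3/5.
Airline 1's expected payoff (from either row, since indifferent) is 8·3/5 + 0·2/5 = 24/5.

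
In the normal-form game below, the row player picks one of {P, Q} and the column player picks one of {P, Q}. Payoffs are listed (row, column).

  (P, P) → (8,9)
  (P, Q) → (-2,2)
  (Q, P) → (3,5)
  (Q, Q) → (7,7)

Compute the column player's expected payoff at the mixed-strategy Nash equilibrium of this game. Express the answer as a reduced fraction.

53/9

The row player mixes with probability p on P, chosen so the column player is indifferent: 9p + 5(1−p) = 2p + 7(1−p) gives p = 2/9.
The column player's expected payoff is 9·2/9 + 5·7/9 = 53/9.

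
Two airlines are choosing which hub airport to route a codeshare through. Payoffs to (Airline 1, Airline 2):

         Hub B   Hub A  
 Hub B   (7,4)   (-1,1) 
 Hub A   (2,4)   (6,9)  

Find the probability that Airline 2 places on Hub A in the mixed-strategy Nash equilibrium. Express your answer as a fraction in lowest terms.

Airline 2's mix q on Hub B must make Airline 1 indifferent between Hub B and Hub A.
Airline 1's payoff from Hub B: 7q + (-1)(1−q). From Hub A: 2q + 6(1−q).
Set equal: 5q = 7(1−q) → q = 7/12.
Probability on Hub A is 1 − 7/12 = 5/12.

5/12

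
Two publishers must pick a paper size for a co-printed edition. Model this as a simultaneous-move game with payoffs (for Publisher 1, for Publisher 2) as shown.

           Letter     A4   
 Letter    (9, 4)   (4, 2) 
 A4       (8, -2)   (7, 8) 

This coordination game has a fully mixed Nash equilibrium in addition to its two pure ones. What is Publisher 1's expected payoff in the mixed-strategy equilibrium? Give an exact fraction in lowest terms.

31/4

Publisher 2 mixes with probability q on Letter, chosen so Publisher 1 is indifferent: 9q + 4(1−q) = 8q + 7(1−q) gives q = 3/4.
Publisher 1's expected payoff (from either row, since indifferent) is 9·3/4 + 4·1/4 = 31/4.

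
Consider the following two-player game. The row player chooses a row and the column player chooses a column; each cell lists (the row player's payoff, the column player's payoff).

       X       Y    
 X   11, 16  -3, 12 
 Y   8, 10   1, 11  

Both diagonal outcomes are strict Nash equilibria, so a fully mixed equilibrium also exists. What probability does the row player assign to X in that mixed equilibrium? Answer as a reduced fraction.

1/5

The row player's mix p on X must make the column player indifferent between X and Y.
The column player's payoff from X: 16p + 10(1−p). From Y: 12p + 11(1−p).
Set equal: 4p = 1(1−p) → p = 1/5.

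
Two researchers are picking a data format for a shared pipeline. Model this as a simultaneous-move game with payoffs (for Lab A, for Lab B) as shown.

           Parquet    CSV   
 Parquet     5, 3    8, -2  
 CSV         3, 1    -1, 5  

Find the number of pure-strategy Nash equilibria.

1

Both Parquet: Lab A gets 5 (best alternative 3); Lab B gets 3 (best alternative -2). Neither deviates — NE.
Both CSV is not a NE: Lab A would switch to Parquet (8 > -1).
No other cell survives both best-response checks, so there is 1 pure NE.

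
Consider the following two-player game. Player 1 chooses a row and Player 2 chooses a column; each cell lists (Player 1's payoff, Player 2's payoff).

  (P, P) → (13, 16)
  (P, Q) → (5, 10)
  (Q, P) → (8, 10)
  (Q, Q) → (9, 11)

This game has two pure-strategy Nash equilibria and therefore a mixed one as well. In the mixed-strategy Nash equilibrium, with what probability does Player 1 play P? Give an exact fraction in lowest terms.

Player 1's mix p on P must make Player 2 indifferent between P and Q.
Player 2's payoff from P: 16p + 10(1−p). From Q: 10p + 11(1−p).
Set equal: 6p = 1(1−p) → p = 1/7.

1/7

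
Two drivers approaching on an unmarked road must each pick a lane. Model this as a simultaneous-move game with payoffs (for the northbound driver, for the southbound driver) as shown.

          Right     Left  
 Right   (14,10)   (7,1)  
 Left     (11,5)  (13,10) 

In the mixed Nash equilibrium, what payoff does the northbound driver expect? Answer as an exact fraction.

The southbound driver mixes with probability q on Right, chosen so the northbound driver is indifferent: 14q + 7(1−q) = 11q + 13(1−q) gives q = 2/3.
The northbound driver's expected payoff (from either row, since indifferent) is 14·2/3 + 7·1/3 = 35/3.

35/3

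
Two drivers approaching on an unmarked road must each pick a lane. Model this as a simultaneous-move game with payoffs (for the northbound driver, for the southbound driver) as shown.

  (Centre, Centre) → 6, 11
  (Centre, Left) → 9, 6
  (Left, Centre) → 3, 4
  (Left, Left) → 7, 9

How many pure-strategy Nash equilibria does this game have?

1

Both Centre: the northbound driver gets 6 (best alternative 3); the southbound driver gets 11 (best alternative 6). Neither deviates — NE.
Both Left is not a NE: the northbound driver would switch to Centre (9 > 7).
No other cell survives both best-response checks, so there is 1 pure NE.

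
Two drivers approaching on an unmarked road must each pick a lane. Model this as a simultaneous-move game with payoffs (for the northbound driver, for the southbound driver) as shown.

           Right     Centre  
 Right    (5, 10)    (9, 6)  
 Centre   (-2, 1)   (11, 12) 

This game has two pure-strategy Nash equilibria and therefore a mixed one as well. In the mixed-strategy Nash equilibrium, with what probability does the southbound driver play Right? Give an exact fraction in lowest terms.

2/9

The southbound driver's mix q on Right must make the northbound driver indifferent between Right and Centre.
The northbound driver's payoff from Right: 5q + 9(1−q). From Centre: (-2)q + 11(1−q).
Set equal: 7q = 2(1−q) → q = 2/9.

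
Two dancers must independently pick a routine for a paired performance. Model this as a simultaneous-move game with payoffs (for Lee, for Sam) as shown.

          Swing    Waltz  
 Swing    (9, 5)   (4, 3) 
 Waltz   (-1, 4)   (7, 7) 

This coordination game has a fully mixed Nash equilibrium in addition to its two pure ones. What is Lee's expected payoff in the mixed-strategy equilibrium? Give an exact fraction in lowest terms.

Sam mixes with probability q on Swing, chosen so Lee is indifferent: 9q + 4(1−q) = (-1)q + 7(1−q) gives q = 3/13.
Lee's expected payoff (from either row, since indifferent) is 9·3/13 + 4·10/13 = 67/13.

67/13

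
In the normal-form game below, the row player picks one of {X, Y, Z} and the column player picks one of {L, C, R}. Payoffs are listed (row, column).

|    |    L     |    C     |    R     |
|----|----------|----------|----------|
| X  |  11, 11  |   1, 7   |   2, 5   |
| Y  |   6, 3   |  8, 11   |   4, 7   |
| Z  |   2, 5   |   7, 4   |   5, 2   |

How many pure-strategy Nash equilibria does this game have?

2

(X, L): the row player gets 11 (best alternative 6); the column player gets 11 (best alternative 7). Neither deviates — NE.
(Y, C): the row player gets 8 (best alternative 7); the column player gets 11 (best alternative 7). Neither deviates — NE.
(Z, R) is not a NE: the column player would switch to L (5 > 2).
No other cell survives both best-response checks, so there are 2 pure NE.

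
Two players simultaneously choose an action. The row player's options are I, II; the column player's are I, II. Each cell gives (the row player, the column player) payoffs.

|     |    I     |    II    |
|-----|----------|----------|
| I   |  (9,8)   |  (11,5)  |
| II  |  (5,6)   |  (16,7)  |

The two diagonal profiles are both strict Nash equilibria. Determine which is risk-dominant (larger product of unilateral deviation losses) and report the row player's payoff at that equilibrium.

9

At both I: the row player loses 9 − 5 = 4 by deviating; the column player loses 8 − 5 = 3. Product = 4·3 = 12.
At both II: the row player loses 16 − 11 = 5 by deviating; the column player loses 7 − 6 = 1. Product = 5·1 = 5.
12 > 5, so both I is risk-dominant. The row player's payoff there is 9.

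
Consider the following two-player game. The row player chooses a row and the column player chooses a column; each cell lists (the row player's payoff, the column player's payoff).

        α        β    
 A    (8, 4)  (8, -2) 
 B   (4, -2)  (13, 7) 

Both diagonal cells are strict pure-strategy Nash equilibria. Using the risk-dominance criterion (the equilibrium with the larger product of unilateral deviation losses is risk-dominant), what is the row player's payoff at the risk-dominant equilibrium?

13

At (A, α): the row player loses 8 − 4 = 4 by deviating; the column player loses 4 − (-2) = 6. Product = 4·6 = 24.
At (B, β): the row player loses 13 − 8 = 5 by deviating; the column player loses 7 − (-2) = 9. Product = 5·9 = 45.
45 > 24, so (B, β) is risk-dominant. The row player's payoff there is 13.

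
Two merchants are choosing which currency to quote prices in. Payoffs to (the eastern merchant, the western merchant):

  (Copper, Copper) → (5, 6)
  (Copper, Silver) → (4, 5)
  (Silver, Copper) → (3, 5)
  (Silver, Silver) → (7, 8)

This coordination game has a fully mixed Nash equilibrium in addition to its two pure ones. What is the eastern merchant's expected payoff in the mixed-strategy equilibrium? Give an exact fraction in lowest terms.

23/5

The western merchant mixes with probability q on Copper, chosen so the eastern merchant is indifferent: 5q + 4(1−q) = 3q + 7(1−q) gives q = 3/5.
The eastern merchant's expected payoff (from either row, since indifferent) is 5·3/5 + 4·2/5 = 23/5.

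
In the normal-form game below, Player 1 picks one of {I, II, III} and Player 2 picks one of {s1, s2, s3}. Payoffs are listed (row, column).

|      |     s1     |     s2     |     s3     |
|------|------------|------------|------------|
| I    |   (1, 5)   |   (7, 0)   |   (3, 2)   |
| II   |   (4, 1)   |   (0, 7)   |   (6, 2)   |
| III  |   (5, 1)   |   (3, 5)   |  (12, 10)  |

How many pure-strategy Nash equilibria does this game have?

(III, s3): Player 1 gets 12 (best alternative 6); Player 2 gets 10 (best alternative 5). Neither deviates — NE.
(II, s2) is not a NE: Player 1 would switch to I (7 > 0).
No other cell survives both best-response checks, so there is 1 pure NE.

1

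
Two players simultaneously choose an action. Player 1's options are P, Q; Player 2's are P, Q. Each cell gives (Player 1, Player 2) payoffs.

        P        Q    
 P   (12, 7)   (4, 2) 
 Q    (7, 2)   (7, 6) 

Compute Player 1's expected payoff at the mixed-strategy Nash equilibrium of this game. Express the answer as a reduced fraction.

7

Player 2 mixes with probability q on P, chosen so Player 1 is indifferent: 12q + 4(1−q) = 7q + 7(1−q) gives q = 3/8.
Player 1's expected payoff (from either row, since indifferent) is 12·3/8 + 4·5/8 = 7.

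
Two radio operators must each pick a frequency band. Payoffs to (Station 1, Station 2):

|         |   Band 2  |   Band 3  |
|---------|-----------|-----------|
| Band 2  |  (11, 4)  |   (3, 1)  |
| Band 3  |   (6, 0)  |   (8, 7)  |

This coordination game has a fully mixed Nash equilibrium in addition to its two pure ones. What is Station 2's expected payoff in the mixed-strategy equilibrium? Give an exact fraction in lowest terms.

14/5

Station 1 mixes with probability p on Band 2, chosen so Station 2 is indifferent: 4p + 0(1−p) = 1p + 7(1−p) gives p = 7/10.
Station 2's expected payoff is 4·7/10 + 0·3/10 = 14/5.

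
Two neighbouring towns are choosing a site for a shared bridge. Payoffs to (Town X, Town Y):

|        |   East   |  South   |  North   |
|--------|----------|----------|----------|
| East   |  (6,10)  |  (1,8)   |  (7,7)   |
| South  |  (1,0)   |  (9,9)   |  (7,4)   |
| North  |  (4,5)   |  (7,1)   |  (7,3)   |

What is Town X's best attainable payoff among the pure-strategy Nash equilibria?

9

Both East is a pure NE (Town X: 6 ≥ 4; Town Y: 10 ≥ 8). Town X gets 6.
Both South is a pure NE (Town X: 9 ≥ 7; Town Y: 9 ≥ 4). Town X gets 9.
Every other cell has a profitable deviation for at least one player. Highest of {6, 9} is 9.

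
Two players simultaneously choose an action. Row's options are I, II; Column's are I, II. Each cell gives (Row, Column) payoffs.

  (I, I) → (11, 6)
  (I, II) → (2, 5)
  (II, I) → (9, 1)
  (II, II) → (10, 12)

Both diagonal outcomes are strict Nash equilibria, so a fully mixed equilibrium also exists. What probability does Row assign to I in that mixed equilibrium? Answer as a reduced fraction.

11/12

Row's mix p on I must make Column indifferent between I and II.
Column's payoff from I: 6p + 1(1−p). From II: 5p + 12(1−p).
Set equal: 1p = 11(1−p) → p = 11/12.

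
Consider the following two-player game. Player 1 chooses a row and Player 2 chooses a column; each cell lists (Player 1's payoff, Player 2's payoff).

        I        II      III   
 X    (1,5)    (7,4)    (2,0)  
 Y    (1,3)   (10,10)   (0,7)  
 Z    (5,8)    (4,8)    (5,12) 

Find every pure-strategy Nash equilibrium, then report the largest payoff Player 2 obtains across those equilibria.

(Y, II) is a pure NE (Player 1: 10 ≥ 7; Player 2: 10 ≥ 7). Player 2 gets 10.
(Z, III) is a pure NE (Player 1: 5 ≥ 2; Player 2: 12 ≥ 8). Player 2 gets 12.
Every other cell has a profitable deviation for at least one player. Highest of {10, 12} is 12.

12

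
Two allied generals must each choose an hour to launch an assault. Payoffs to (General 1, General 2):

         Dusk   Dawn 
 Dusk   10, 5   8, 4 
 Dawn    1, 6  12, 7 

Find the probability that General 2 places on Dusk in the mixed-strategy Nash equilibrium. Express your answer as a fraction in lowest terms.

General 2's mix q on Dusk must make General 1 indifferent between Dusk and Dawn.
General 1's payoff from Dusk: 10q + 8(1−q). From Dawn: 1q + 12(1−q).
Set equal: 9q = 4(1−q) → q = 4/13.

4/13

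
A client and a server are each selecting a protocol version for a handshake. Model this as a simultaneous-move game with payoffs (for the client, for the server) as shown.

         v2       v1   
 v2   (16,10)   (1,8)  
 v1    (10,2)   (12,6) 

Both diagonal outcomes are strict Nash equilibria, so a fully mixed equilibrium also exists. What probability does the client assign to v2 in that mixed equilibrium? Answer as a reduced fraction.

The client's mix p on v2 must make the server indifferent between v2 and v1.
The server's payoff from v2: 10p + 2(1−p). From v1: 8p + 6(1−p).
Set equal: 2p = 4(1−p) → p = 4/6 = 2/3.

2/3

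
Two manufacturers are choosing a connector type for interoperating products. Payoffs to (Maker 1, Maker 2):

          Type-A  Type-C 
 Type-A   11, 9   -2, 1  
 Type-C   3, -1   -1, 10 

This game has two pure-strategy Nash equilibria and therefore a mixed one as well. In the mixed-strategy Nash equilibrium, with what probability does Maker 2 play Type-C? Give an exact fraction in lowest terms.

Maker 2's mix q on Type-A must make Maker 1 indifferent between Type-A and Type-C.
Maker 1's payoff from Type-A: 11q + (-2)(1−q). From Type-C: 3q + (-1)(1−q).
Set equal: 8q = 1(1−q) → q = 1/9.
Probability on Type-C is 1 − 1/9 = 8/9.

8/9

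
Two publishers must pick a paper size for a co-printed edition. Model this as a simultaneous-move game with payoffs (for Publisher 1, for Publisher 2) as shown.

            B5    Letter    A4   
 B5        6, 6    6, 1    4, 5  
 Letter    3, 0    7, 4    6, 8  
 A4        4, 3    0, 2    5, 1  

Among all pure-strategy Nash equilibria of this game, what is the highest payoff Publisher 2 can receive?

8

Both B5 is a pure NE (Publisher 1: 6 ≥ 4; Publisher 2: 6 ≥ 5). Publisher 2 gets 6.
(Letter, A4) is a pure NE (Publisher 1: 6 ≥ 5; Publisher 2: 8 ≥ 4). Publisher 2 gets 8.
Every other cell has a profitable deviation for at least one player. Highest of {6, 8} is 8.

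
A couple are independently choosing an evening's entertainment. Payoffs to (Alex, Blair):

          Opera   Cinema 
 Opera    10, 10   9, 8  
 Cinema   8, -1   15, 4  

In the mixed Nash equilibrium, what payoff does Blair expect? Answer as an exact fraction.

48/7

Alex mixes with probability p on Opera, chosen so Blair is indifferent: 10p + (-1)(1−p) = 8p + 4(1−p) gives p = 5/7.
Blair's expected payoff is 10·5/7 + (-1)·2/7 = 48/7.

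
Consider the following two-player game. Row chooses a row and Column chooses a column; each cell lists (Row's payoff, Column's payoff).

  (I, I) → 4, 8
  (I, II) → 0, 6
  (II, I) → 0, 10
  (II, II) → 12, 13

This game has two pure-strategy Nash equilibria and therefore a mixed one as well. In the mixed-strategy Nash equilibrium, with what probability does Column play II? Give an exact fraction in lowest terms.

1/4

Column's mix q on I must make Row indifferent between I and II.
Row's payoff from I: 4q + 0(1−q). From II: 0q + 12(1−q).
Set equal: 4q = 12(1−q) → q = 12/16 = 3/4.
Probability on II is 1 − 3/4 = 1/4.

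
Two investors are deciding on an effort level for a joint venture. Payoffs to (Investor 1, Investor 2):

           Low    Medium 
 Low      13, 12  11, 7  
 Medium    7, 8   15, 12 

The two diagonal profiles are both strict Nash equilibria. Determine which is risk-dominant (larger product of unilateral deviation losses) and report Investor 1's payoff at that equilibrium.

13

At both Low: Investor 1 loses 13 − 7 = 6 by deviating; Investor 2 loses 12 − 7 = 5. Product = 6·5 = 30.
At both Medium: Investor 1 loses 15 − 11 = 4 by deviating; Investor 2 loses 12 − 8 = 4. Product = 4·4 = 16.
30 > 16, so both Low is risk-dominant. Investor 1's payoff there is 13.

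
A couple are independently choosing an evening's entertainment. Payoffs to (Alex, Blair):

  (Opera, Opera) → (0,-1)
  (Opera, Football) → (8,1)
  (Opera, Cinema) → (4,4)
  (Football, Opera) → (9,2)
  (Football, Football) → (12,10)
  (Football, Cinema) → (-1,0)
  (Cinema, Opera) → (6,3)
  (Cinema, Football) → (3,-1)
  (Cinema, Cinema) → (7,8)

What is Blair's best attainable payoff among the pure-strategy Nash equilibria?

10

Both Football is a pure NE (Alex: 12 ≥ 8; Blair: 10 ≥ 2). Blair gets 10.
Both Cinema is a pure NE (Alex: 7 ≥ 4; Blair: 8 ≥ 3). Blair gets 8.
Every other cell has a profitable deviation for at least one player. Highest of {10, 8} is 10.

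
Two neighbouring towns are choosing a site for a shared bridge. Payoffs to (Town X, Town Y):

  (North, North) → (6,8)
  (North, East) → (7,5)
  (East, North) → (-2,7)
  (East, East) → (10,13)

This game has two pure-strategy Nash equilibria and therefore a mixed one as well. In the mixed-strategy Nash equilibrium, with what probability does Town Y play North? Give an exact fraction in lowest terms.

3/11

Town Y's mix q on North must make Town X indifferent between North and East.
Town X's payoff from North: 6q + 7(1−q). From East: (-2)q + 10(1−q).
Set equal: 8q = 3(1−q) → q = 3/11.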